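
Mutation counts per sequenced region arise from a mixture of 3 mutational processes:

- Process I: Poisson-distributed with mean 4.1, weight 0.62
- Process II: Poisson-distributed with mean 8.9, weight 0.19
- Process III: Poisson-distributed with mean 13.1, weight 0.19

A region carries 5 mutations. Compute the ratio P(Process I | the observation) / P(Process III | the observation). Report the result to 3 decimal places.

79.406

The posterior odds equal the prior odds times the likelihood ratio: (π_i/π_j)·(f_i(x)/f_j(x)).
Evaluate each component's likelihood at the observed value:
  p_I = e^(−4.1)·4.1^5/5! = 0.160004
  p_II = e^(−8.9)·8.9^5/5! = 0.063467
  p_III = e^(−13.1)·13.1^5/5! = 0.00657533
Odds = (0.62/0.19) × (0.160004/0.00657533) = 3.26316 × 24.334 ≈ 79.406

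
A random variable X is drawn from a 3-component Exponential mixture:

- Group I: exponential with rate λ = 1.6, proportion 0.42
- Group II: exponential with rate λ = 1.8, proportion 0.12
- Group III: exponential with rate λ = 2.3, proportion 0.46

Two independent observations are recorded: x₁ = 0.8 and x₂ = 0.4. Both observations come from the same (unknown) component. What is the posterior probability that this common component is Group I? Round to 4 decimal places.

Posterior ∝ prior × likelihood, so P(k | x) ∝ w_k f_k(x); normalise over all components.
Since both observations come from the same component, the likelihood for component k is f_k(x₁)·f_k(x₂).
  p_I = [1.6·e^(−1.6·0.8) = 1.6·e^(−1.2800) = 0.44486] × [0.843668] = 0.375314
  p_II = [1.8·e^(−1.8·0.8) = 1.8·e^(−1.4400) = 0.42647] × [0.876154] = 0.373653
  p_III = [2.3·e^(−2.3·0.8) = 2.3·e^(−1.8400) = 0.36528] × [0.916594] = 0.334813
Prior × likelihood for each component:
  w_I·p_I = 0.42 × 0.375314 = 0.157632
  w_II·p_II = 0.12 × 0.373653 = 0.0448384
  w_III·p_III = 0.46 × 0.334813 = 0.154014
Normaliser: 0.157632 + 0.0448384 + 0.154014 = 0.356484
Responsibility of Group I: 0.157632 / 0.356484 ≈ 0.4422

0.4422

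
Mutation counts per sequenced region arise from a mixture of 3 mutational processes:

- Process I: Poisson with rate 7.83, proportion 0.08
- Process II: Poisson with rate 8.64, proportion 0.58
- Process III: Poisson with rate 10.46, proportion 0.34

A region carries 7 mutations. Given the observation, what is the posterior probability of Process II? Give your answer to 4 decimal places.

0.6589

By Bayes' theorem, P(k | x) = w_k f_k(x) / Σ_j w_j f_j(x).
Component likelihoods at x = 7 mutations:
  f_I = 0.142356
  f_II = 0.126142
  f_III = 0.077906
Multiply by the mixture weights:
  w_I·f_I = 0.08 × 0.142356 = 0.0113885
  w_II·f_II = 0.58 × 0.126142 = 0.0731626
  w_III·f_III = 0.34 × 0.077906 = 0.026488
Denominator: 0.0113885 + 0.0731626 + 0.026488 = 0.111039
So the posterior for Process II is 0.0731626 / 0.111039 ≈ 0.6589.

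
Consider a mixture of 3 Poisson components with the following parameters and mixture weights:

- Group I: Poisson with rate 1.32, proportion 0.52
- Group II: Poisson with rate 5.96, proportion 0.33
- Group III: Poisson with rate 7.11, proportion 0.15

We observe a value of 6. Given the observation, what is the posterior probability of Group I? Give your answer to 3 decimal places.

0.013

The responsibility of component k is π_k f_k(x) divided by Σ_j π_j f_j(x).
Poisson probabilities:
  p_I = 0.00196265
  p_II = 0.160602
  p_III = 0.146572
Prior × likelihood for each component:
  π_I·p_I = 0.52 × 0.00196265 = 0.00102058
  π_II·p_II = 0.33 × 0.160602 = 0.0529985
  π_III·p_III = 0.15 × 0.146572 = 0.0219858
Evidence: 0.00102058 + 0.0529985 + 0.0219858 = 0.0760049
P(Group I | data) ≈ 0.013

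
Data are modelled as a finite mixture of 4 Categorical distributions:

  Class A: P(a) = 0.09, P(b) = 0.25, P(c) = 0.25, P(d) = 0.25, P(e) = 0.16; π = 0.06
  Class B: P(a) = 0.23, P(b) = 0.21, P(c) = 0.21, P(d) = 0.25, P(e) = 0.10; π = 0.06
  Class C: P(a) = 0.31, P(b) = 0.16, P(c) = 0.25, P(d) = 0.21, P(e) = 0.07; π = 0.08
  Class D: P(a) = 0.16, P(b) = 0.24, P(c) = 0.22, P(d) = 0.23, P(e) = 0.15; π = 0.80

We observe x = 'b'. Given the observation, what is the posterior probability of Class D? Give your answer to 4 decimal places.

0.8262

The responsibility of component k is π_k f_k(x) divided by Σ_j π_j f_j(x).
Component likelihoods at x = 'b':
  L_A = 0.25
  L_B = 0.21
  L_C = 0.16
  L_D = 0.24
Unnormalised posteriors:
  π_A·L_A = 0.06 × 0.25 = 0.015
  π_B·L_B = 0.06 × 0.21 = 0.0126
  π_C·L_C = 0.08 × 0.16 = 0.0128
  π_D·L_D = 0.80 × 0.24 = 0.192
Marginal: 0.015 + 0.0126 + 0.0128 + 0.192 = 0.2324
So the posterior for Class D is 0.192 / 0.2324 ≈ 0.8262.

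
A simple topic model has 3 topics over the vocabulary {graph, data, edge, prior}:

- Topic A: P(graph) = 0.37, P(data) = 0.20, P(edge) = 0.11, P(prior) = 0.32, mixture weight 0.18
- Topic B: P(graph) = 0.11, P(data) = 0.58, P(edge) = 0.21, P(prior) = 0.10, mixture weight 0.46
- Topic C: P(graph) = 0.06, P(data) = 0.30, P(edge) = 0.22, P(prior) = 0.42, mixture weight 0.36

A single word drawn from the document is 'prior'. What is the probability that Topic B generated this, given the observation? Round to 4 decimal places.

The responsibility of component k is π_k f_k(x) divided by Σ_j π_j f_j(x).
Categorical probabilities:
  p_A = P(prior | comp) = 0.32
  p_B = P(prior | comp) = 0.10
  p_C = P(prior | comp) = 0.42
Weight by the priors:
  π_A·p_A = 0.18 × 0.32 = 0.0576
  π_B·p_B = 0.46 × 0.1 = 0.046
  π_C·p_C = 0.36 × 0.42 = 0.1512
Evidence: 0.0576 + 0.046 + 0.1512 = 0.2548
P(Topic B | 'prior') = 0.046 / 0.2548 ≈ 0.1805

0.1805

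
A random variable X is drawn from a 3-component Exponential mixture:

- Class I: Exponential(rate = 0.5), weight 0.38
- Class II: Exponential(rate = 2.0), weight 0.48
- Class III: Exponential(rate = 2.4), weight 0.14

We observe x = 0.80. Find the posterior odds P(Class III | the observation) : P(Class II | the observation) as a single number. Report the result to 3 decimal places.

0.254

Posterior odds = (π_i f_i(x)) / (π_j f_j(x)); the normalising sum cancels.
Component likelihoods at x = 0.80:
  f_I = 0.5·e^(−0.5·0.80) = 0.5·e^(−0.4000) = 0.33516
  f_II = 2.0·e^(−2.0·0.80) = 2.0·e^(−1.6000) = 0.403793
  f_III = 2.4·e^(−2.4·0.80) = 2.4·e^(−1.9200) = 0.351857
0.0492599 / 0.193821 ≈ 0.254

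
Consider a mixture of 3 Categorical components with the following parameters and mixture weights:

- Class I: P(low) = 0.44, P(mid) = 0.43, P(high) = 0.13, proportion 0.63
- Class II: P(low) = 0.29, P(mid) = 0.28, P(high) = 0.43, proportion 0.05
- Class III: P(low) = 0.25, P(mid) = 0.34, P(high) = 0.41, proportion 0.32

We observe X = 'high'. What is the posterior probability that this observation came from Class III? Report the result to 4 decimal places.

0.5592

Apply Bayes' rule: the posterior for each component is proportional to its prior times its likelihood at x.
Component likelihoods at x = 'high':
  L_I = 0.13
  L_II = 0.43
  L_III = 0.41
Prior × likelihood for each component:
  π_I·L_I = 0.63 × 0.13 = 0.0819
  π_II·L_II = 0.05 × 0.43 = 0.0215
  π_III·L_III = 0.32 × 0.41 = 0.1312
Normaliser: 0.0819 + 0.0215 + 0.1312 = 0.2346
Responsibility of Class III: 0.1312 / 0.2346 ≈ 0.5592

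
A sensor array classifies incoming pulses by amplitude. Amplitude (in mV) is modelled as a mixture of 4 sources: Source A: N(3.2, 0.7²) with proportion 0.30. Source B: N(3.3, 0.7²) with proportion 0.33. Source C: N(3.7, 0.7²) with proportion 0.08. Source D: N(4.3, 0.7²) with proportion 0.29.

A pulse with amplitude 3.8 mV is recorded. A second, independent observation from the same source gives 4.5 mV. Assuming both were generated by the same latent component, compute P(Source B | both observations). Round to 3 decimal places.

0.167

Apply Bayes' rule: the posterior for each component is proportional to its prior times its likelihood at x.
Since both observations come from the same component, the likelihood for component k is f_k(x₁)·f_k(x₂).
  L_A = [(1/(0.7·√(2π)))·exp(−(3.8−3.2)²/(2·0.7²)) = 0.569918·exp(-0.36735) = 0.394707] × [0.101596] = 0.0401006
  L_B = [(1/(0.7·√(2π)))·exp(−(3.8−3.3)²/(2·0.7²)) = 0.569918·exp(-0.25510) = 0.441593] × [0.131119] = 0.0579012
  L_C = [(1/(0.7·√(2π)))·exp(−(3.8−3.7)²/(2·0.7²)) = 0.569918·exp(-0.01020) = 0.564132] × [0.296614] = 0.167329
  L_D = [(1/(0.7·√(2π)))·exp(−(3.8−4.3)²/(2·0.7²)) = 0.569918·exp(-0.25510) = 0.441593] × [0.547124] = 0.241606
Unnormalised posteriors:
  π_A·L_A = 0.30 × 0.0401006 = 0.0120302
  π_B·L_B = 0.33 × 0.0579012 = 0.0191074
  π_C·L_C = 0.08 × 0.167329 = 0.0133863
  π_D·L_D = 0.29 × 0.241606 = 0.0700658
Marginal: 0.0120302 + 0.0191074 + 0.0133863 + 0.0700658 = 0.11459
P(Source B | x₁, x₂) ≈ 0.167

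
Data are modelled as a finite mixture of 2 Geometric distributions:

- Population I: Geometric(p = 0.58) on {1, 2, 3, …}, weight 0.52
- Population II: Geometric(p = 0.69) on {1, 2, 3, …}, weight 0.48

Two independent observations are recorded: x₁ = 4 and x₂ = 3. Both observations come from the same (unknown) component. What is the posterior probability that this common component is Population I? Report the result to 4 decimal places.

P(component k | x) = w_k·f_k(x) / marginal(x), where marginal(x) = Σ_j w_j·f_j(x).
Since both observations come from the same component, the likelihood for component k is f_k(x₁)·f_k(x₂).
  f_I = [0.58·(1−0.58)^3 = 0.58·0.074088 = 0.042971] × [0.102312] = 0.00439645
  f_II = [0.69·(1−0.69)^3 = 0.69·0.029791 = 0.0205558] × [0.066309] = 0.00136303
Weight by the priors:
  w_I·f_I = 0.52 × 0.00439645 = 0.00228616
  w_II·f_II = 0.48 × 0.00136303 = 0.000654256
Evidence: 0.00228616 + 0.000654256 = 0.00294041
P(Population I | x₁, x₂) = 0.00228616 / 0.00294041 ≈ 0.7775

0.7775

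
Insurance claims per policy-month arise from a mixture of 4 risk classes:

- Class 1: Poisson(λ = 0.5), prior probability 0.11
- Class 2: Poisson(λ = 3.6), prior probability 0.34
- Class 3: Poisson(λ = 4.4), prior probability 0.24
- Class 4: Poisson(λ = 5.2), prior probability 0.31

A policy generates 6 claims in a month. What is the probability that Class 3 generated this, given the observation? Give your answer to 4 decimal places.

Posterior ∝ prior × likelihood, so P(k | x) ∝ P(Z=k) f_k(x); normalise over all components.
Component likelihoods at x = 6 claims:
  f_1 = e^(−0.5)·0.5^6/6! = 1.31626e-05
  f_2 = e^(−3.6)·3.6^6/6! = 0.0826081
  f_3 = e^(−4.4)·4.4^6/6! = 0.123734
  f_4 = e^(−5.2)·5.2^6/6! = 0.15148
Unnormalised posteriors:
  P(Z=1)·f_1 = 0.11 × 1.31626e-05 = 1.44788e-06
  P(Z=2)·f_2 = 0.34 × 0.0826081 = 0.0280867
  P(Z=3)·f_3 = 0.24 × 0.123734 = 0.0296961
  P(Z=4)·f_4 = 0.31 × 0.15148 = 0.0469589
Evidence: 1.44788e-06 + 0.0280867 + 0.0296961 + 0.0469589 = 0.104743
P(Class 3 | data) = 0.0296961 / 0.104743 ≈ 0.2835

0.2835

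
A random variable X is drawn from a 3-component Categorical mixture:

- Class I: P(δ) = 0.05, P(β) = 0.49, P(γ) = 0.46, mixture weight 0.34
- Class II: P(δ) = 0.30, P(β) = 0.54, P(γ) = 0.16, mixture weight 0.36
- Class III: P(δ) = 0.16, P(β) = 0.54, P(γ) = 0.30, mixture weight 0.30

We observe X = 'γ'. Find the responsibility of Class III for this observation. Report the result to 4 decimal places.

0.2961

P(component k | x) = w_k·f_k(x) / marginal(x), where marginal(x) = Σ_j w_j·f_j(x).
Component likelihoods at x = 'γ':
  L_I = P(γ | comp) = 0.46
  L_II = P(γ | comp) = 0.16
  L_III = P(γ | comp) = 0.30
Prior × likelihood for each component:
  w_I·L_I = 0.34 × 0.46 = 0.1564
  w_II·L_II = 0.36 × 0.16 = 0.0576
  w_III·L_III = 0.30 × 0.3 = 0.09
Denominator: 0.1564 + 0.0576 + 0.09 = 0.304
P(Class III | the observation) ≈ 0.2961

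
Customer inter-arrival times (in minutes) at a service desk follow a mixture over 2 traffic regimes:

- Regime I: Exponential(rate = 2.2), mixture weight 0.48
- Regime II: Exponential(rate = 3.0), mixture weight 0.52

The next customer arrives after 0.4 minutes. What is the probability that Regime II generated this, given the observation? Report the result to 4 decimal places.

P(component k | x) = w_k·f_k(x) / marginal(x), where marginal(x) = Σ_j w_j·f_j(x).
Exponential densities:
  p_I = 0.912522
  p_II = 0.903583
Prior × likelihood for each component:
  w_I·p_I = 0.48 × 0.912522 = 0.438011
  w_II·p_II = 0.52 × 0.903583 = 0.469863
Marginal: 0.438011 + 0.469863 = 0.907874
P(Regime II | the observation) = 0.469863 / 0.907874 ≈ 0.5175

0.5175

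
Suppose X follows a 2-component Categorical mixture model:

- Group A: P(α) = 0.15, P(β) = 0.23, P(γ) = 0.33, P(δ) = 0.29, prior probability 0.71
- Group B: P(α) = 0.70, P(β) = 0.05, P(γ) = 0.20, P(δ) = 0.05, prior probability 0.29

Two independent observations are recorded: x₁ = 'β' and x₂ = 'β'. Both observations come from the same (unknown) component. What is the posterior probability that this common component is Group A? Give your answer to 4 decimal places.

0.9811

P(component k | x) = π_k·f_k(x) / marginal(x), where marginal(x) = Σ_j π_j·f_j(x).
Since both observations come from the same component, the likelihood for component k is f_k(x₁)·f_k(x₂).
  L_A = [0.23] × [0.23] = 0.0529
  L_B = [0.05] × [0.05] = 0.0025
Unnormalised posteriors:
  π_A·L_A = 0.71 × 0.0529 = 0.037559
  π_B·L_B = 0.29 × 0.0025 = 0.000725
Marginal: 0.037559 + 0.000725 = 0.038284
P(Group A | x) ≈ 0.9811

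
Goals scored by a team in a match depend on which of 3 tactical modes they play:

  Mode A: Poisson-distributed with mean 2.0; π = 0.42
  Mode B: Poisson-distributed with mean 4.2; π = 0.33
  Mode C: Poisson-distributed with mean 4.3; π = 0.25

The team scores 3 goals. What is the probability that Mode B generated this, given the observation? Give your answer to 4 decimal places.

0.3360

Posterior ∝ prior × likelihood, so P(k | x) ∝ w_k f_k(x); normalise over all components.
Component likelihoods at x = 3 goals:
  L_A = e^(−2.0)·2.0^3/3! = 0.180447
  L_B = e^(−4.2)·4.2^3/3! = 0.185165
  L_C = e^(−4.3)·4.3^3/3! = 0.179799
Weight by the priors:
  w_A·L_A = 0.42 × 0.180447 = 0.0757878
  w_B·L_B = 0.33 × 0.185165 = 0.0611046
  w_C·L_C = 0.25 × 0.179799 = 0.0449498
Evidence: 0.0757878 + 0.0611046 + 0.0449498 = 0.181842
P(Mode B | 3 goals) ≈ 0.3360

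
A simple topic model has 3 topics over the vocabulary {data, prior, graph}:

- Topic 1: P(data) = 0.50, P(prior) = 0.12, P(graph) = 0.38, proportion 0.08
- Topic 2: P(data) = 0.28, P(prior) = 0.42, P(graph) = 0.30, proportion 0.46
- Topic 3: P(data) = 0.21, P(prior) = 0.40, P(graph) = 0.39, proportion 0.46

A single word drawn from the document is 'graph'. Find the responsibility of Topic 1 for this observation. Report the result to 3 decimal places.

Posterior ∝ prior × likelihood, so P(k | x) ∝ π_k f_k(x); normalise over all components.
Evaluate each component's likelihood at the observed value:
  p_1 = 0.38
  p_2 = 0.3
  p_3 = 0.39
Weight by the priors:
  π_1·p_1 = 0.08 × 0.38 = 0.0304
  π_2·p_2 = 0.46 × 0.3 = 0.138
  π_3·p_3 = 0.46 × 0.39 = 0.1794
Denominator: 0.0304 + 0.138 + 0.1794 = 0.3478
P(Topic 1 | x) = 0.0304 / 0.3478 ≈ 0.087

0.087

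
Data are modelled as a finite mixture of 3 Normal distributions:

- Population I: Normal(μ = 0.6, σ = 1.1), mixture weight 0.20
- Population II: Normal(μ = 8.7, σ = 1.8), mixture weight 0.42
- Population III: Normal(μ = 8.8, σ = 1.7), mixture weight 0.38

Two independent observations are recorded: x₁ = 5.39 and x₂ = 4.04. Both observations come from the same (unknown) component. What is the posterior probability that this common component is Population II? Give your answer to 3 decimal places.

0.706

The responsibility of component k is π_k f_k(x) divided by Σ_j π_j f_j(x).
Since both observations come from the same component, the likelihood for component k is f_k(x₁)·f_k(x₂).
  f_I = [(1/(1.1·√(2π)))·exp(−(5.39−0.6)²/(2·1.1²)) = 0.362675·exp(-9.48103) = 2.76667e-05] × [0.00272806] = 7.54762e-08
  f_II = [(1/(1.8·√(2π)))·exp(−(5.39−8.7)²/(2·1.8²)) = 0.221635·exp(-1.69076) = 0.040865] × [0.00776679] = 0.00031739
  f_III = [(1/(1.7·√(2π)))·exp(−(5.39−8.8)²/(2·1.7²)) = 0.234672·exp(-2.01178) = 0.0313874] × [0.00465615] = 0.000146144
Multiply by the mixture weights:
  π_I·f_I = 0.20 × 7.54762e-08 = 1.50952e-08
  π_II·f_II = 0.42 × 0.00031739 = 0.000133304
  π_III·f_III = 0.38 × 0.000146144 = 5.55349e-05
Normaliser: 1.50952e-08 + 0.000133304 + 5.55349e-05 = 0.000188854
P(Population II | x) ≈ 0.706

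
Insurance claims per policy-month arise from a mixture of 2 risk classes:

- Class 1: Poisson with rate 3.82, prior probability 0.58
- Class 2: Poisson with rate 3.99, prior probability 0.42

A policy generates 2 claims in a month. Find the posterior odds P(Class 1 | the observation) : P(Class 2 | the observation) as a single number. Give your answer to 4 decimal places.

1.5003

The posterior odds equal the prior odds times the likelihood ratio: (P(Z=i)/P(Z=j))·(f_i(x)/f_j(x)).
Component likelihoods at x = 2 claims:
  p_1 = e^(−3.82)·3.82^2/2! = 0.15999
  p_2 = e^(−3.99)·3.99^2/2! = 0.147259
Odds = (0.58/0.42) × (0.15999/0.147259) = 1.38095 × 1.08645 ≈ 1.5003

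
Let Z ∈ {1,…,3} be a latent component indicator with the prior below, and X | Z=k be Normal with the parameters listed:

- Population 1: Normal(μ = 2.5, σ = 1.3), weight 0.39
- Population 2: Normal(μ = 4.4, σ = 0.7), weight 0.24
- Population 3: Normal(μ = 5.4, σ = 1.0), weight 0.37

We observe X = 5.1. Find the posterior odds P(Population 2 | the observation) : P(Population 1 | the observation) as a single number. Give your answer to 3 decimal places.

Since P(k|x) ∝ π_k f_k(x), the posterior odds are π_i f_i(x) / (π_j f_j(x)).
Component likelihoods at x = 5.1:
  p_1 = (1/(1.3·√(2π)))·exp(−(5.1−2.5)²/(2·1.3²)) = 0.306879·exp(-2.00000) = 0.0415315
  p_2 = (1/(0.7·√(2π)))·exp(−(5.1−4.4)²/(2·0.7²)) = 0.569918·exp(-0.50000) = 0.345672
  p_3 = (1/(1.0·√(2π)))·exp(−(5.1−5.4)²/(2·1.0²)) = 0.398942·exp(-0.04500) = 0.381388
Odds = (0.24/0.39) × (0.345672/0.0415315) = 0.615385 × 8.32314 ≈ 5.122

5.122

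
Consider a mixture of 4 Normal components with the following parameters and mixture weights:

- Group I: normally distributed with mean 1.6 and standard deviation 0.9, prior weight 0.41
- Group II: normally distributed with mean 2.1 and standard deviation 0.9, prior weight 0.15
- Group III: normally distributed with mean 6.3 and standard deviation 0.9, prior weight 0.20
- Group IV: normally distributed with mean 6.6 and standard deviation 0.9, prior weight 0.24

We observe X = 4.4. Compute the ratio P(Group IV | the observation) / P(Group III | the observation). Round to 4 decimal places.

The posterior odds equal the prior odds times the likelihood ratio: (π_i/π_j)·(f_i(x)/f_j(x)).
Component likelihoods at x = 4.4:
  p_I = 0.00350668
  p_II = 0.0169242
  p_III = 0.0477406
  p_IV = 0.0223432
Odds = (0.24/0.20) × (0.0223432/0.0477406) = 1.2 × 0.468013 ≈ 0.5616

0.5616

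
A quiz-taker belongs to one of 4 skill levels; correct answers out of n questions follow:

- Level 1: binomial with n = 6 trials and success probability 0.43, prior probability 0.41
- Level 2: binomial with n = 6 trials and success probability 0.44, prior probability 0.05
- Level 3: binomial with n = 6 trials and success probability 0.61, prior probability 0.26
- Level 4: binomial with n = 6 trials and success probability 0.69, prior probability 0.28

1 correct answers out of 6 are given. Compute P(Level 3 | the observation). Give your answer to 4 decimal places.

0.1037

By Bayes' theorem, P(k | x) = w_k f_k(x) / Σ_j w_j f_j(x).
Component likelihoods at x = 1 correct answers out of 6:
  p_1 = 0.155237
  p_2 = 0.145393
  p_3 = 0.0330221
  p_4 = 0.0118525
Unnormalised posteriors:
  w_1·p_1 = 0.41 × 0.155237 = 0.063647
  w_2·p_2 = 0.05 × 0.145393 = 0.00726966
  w_3·p_3 = 0.26 × 0.0330221 = 0.00858573
  w_4·p_4 = 0.28 × 0.0118525 = 0.00331869
Sum: 0.063647 + 0.00726966 + 0.00858573 + 0.00331869 = 0.0828211
P(Level 3 | 1 correct answers out of 6) = 0.00858573 / 0.0828211 ≈ 0.1037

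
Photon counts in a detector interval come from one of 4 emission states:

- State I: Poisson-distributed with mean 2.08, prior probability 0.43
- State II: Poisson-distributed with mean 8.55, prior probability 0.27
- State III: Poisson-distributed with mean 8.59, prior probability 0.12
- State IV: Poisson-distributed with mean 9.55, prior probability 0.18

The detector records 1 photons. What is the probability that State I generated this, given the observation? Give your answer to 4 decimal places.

P(component k | x) = P(Z=k)·f_k(x) / marginal(x), where marginal(x) = Σ_j P(Z=j)·f_j(x).
Poisson probabilities:
  L_I = 0.259855
  L_II = 0.00165481
  L_III = 0.00159736
  L_IV = 0.000679972
Weight by the priors:
  P(Z=I)·L_I = 0.43 × 0.259855 = 0.111738
  P(Z=II)·L_II = 0.27 × 0.00165481 = 0.000446799
  P(Z=III)·L_III = 0.12 × 0.00159736 = 0.000191684
  P(Z=IV)·L_IV = 0.18 × 0.000679972 = 0.000122395
Marginal: 0.111738 + 0.000446799 + 0.000191684 + 0.000122395 = 0.112498
P(State I | data) = 0.111738 / 0.112498 ≈ 0.9932

0.9932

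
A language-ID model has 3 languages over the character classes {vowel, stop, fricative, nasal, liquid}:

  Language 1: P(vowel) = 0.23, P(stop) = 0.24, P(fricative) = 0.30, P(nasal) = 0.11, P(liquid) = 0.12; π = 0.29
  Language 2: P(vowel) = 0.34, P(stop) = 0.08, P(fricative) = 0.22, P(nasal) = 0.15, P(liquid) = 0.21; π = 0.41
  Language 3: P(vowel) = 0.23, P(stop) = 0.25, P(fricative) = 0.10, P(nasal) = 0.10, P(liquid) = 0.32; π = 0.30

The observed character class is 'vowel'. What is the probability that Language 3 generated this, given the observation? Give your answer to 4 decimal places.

0.2508

The responsibility of component k is P(Z=k) f_k(x) divided by Σ_j P(Z=j) f_j(x).
Component likelihoods at x = 'vowel':
  p_1 = P(vowel | comp) = 0.23
  p_2 = P(vowel | comp) = 0.34
  p_3 = P(vowel | comp) = 0.23
Weight by the priors:
  P(Z=1)·p_1 = 0.29 × 0.23 = 0.0667
  P(Z=2)·p_2 = 0.41 × 0.34 = 0.1394
  P(Z=3)·p_3 = 0.30 × 0.23 = 0.069
Sum: 0.0667 + 0.1394 + 0.069 = 0.2751
So the posterior for Language 3 is 0.069 / 0.2751 ≈ 0.2508.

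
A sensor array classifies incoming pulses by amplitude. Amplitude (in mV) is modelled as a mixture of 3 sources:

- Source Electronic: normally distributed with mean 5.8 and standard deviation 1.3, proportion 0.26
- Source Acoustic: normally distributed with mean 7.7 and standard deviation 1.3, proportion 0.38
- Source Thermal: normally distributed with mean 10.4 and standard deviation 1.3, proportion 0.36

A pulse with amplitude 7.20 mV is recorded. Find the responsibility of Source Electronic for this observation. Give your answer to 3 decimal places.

P(component k | x) = w_k·f_k(x) / marginal(x), where marginal(x) = Σ_j w_j·f_j(x).
Component likelihoods at x = 7.20 mV:
  L_Electronic = (1/(1.3·√(2π)))·exp(−(7.20−5.8)²/(2·1.3²)) = 0.306879·exp(-0.57988) = 0.171841
  L_Acoustic = (1/(1.3·√(2π)))·exp(−(7.20−7.7)²/(2·1.3²)) = 0.306879·exp(-0.07396) = 0.285
  L_Thermal = (1/(1.3·√(2π)))·exp(−(7.20−10.4)²/(2·1.3²)) = 0.306879·exp(-3.02959) = 0.0148332
Weight by the priors:
  w_Electronic·L_Electronic = 0.26 × 0.171841 = 0.0446787
  w_Acoustic·L_Acoustic = 0.38 × 0.285 = 0.1083
  w_Thermal·L_Thermal = 0.36 × 0.0148332 = 0.00533995
Marginal: 0.0446787 + 0.1083 + 0.00533995 = 0.158319
P(Source Electronic | 7.20 mV) ≈ 0.282

0.282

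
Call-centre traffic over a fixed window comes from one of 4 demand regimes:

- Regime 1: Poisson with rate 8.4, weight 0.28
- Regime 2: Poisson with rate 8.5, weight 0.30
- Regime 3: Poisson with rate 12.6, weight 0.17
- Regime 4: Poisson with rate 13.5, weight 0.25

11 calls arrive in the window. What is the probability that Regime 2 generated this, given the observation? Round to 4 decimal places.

Posterior ∝ prior × likelihood, so P(k | x) ∝ π_k f_k(x); normalise over all components.
Component likelihoods at x = 11 calls:
  L_1 = e^(−8.4)·8.4^11/11! = 0.0827642
  L_2 = e^(−8.5)·8.5^11/11! = 0.0853001
  L_3 = e^(−12.6)·12.6^11/11! = 0.107352
  L_4 = e^(−13.5)·13.5^11/11! = 0.0932267
Prior × likelihood for each component:
  π_1·L_1 = 0.28 × 0.0827642 = 0.023174
  π_2·L_2 = 0.30 × 0.0853001 = 0.02559
  π_3·L_3 = 0.17 × 0.107352 = 0.0182498
  π_4·L_4 = 0.25 × 0.0932267 = 0.0233067
Normaliser: 0.023174 + 0.02559 + 0.0182498 + 0.0233067 = 0.0903205
Responsibility of Regime 2: 0.02559 / 0.0903205 ≈ 0.2833

0.2833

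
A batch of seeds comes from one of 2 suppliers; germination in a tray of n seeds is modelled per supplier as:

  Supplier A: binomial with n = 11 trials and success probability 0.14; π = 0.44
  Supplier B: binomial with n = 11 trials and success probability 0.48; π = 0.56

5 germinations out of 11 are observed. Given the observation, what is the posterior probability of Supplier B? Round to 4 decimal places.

Posterior ∝ prior × likelihood, so P(k | x) ∝ P(Z=k) f_k(x); normalise over all components.
Component likelihoods at x = 5 germinations out of 11:
  L_A = 0.0100525
  L_B = 0.232738
Unnormalised posteriors:
  P(Z=A)·L_A = 0.44 × 0.0100525 = 0.00442309
  P(Z=B)·L_B = 0.56 × 0.232738 = 0.130334
Marginal: 0.00442309 + 0.130334 = 0.134757
P(Supplier B | x) = 0.130334 / 0.134757 ≈ 0.9672

0.9672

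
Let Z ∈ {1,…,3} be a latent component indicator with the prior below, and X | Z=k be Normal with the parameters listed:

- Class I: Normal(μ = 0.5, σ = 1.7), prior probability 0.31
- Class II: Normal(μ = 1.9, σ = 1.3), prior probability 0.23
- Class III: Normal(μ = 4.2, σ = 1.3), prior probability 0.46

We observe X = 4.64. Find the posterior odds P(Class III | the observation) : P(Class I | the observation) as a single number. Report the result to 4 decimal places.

Posterior odds = (P(Z=i) f_i(x)) / (P(Z=j) f_j(x)); the normalising sum cancels.
Normal densities:
  p_I = (1/(1.7·√(2π)))·exp(−(4.64−0.5)²/(2·1.7²)) = 0.234672·exp(-2.96533) = 0.0120958
  p_II = (1/(1.3·√(2π)))·exp(−(4.64−1.9)²/(2·1.3²)) = 0.306879·exp(-2.22118) = 0.0332904
  p_III = (1/(1.3·√(2π)))·exp(−(4.64−4.2)²/(2·1.3²)) = 0.306879·exp(-0.05728) = 0.289795
Odds = (0.46/0.31) × (0.289795/0.0120958) = 1.48387 × 23.9583 ≈ 35.5510

35.5510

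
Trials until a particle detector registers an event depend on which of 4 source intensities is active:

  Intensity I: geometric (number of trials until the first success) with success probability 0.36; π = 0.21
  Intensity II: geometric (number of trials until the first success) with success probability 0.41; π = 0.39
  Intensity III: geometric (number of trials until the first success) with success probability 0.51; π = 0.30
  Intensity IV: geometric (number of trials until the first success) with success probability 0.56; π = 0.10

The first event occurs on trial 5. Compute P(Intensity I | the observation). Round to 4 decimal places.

The responsibility of component k is P(Z=k) f_k(x) divided by Σ_j P(Z=j) f_j(x).
Component likelihoods at x = 5:
  L_I = 0.060398
  L_II = 0.0496812
  L_III = 0.0294005
  L_IV = 0.0209893
Unnormalised posteriors:
  P(Z=I)·L_I = 0.21 × 0.060398 = 0.0126836
  P(Z=II)·L_II = 0.39 × 0.0496812 = 0.0193757
  P(Z=III)·L_III = 0.30 × 0.0294005 = 0.00882015
  P(Z=IV)·L_IV = 0.10 × 0.0209893 = 0.00209893
Normaliser: 0.0126836 + 0.0193757 + 0.00882015 + 0.00209893 = 0.0429783
P(Intensity I | the observation) ≈ 0.2951

0.2951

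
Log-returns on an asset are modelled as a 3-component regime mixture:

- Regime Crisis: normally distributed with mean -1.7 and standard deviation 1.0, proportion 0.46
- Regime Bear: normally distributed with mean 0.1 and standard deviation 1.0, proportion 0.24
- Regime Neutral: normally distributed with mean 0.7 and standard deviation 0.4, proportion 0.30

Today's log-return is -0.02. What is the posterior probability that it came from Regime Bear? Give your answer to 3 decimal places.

0.478

P(component k | x) = P(Z=k)·f_k(x) / marginal(x), where marginal(x) = Σ_j P(Z=j)·f_j(x).
Component likelihoods at x = -0.02:
  f_Crisis = (1/(1.0·√(2π)))·exp(−(-0.02−-1.7)²/(2·1.0²)) = 0.398942·exp(-1.41120) = 0.0972823
  f_Bear = (1/(1.0·√(2π)))·exp(−(-0.02−0.1)²/(2·1.0²)) = 0.398942·exp(-0.00720) = 0.39608
  f_Neutral = (1/(0.4·√(2π)))·exp(−(-0.02−0.7)²/(2·0.4²)) = 0.997356·exp(-1.62000) = 0.197375
Prior × likelihood for each component:
  P(Z=Crisis)·f_Crisis = 0.46 × 0.0972823 = 0.0447498
  P(Z=Bear)·f_Bear = 0.24 × 0.39608 = 0.0950593
  P(Z=Neutral)·f_Neutral = 0.30 × 0.197375 = 0.0592126
Marginal: 0.0447498 + 0.0950593 + 0.0592126 = 0.199022
P(Regime Bear | the observation) ≈ 0.478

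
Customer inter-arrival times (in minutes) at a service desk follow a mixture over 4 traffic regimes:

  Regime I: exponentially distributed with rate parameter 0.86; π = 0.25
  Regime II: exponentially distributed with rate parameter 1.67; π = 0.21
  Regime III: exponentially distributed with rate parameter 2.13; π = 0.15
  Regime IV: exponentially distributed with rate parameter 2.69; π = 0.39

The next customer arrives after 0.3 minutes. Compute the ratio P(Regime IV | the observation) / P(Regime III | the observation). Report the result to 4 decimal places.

2.7758

Only the two components matter; the odds are (π_i f_i(x)) / (π_j f_j(x)).
Exponential densities:
  p_I = 0.86·e^(−0.86·0.3) = 0.86·e^(−0.2580) = 0.664432
  p_II = 1.67·e^(−1.67·0.3) = 1.67·e^(−0.5010) = 1.01189
  p_III = 2.13·e^(−2.13·0.3) = 2.13·e^(−0.6390) = 1.12426
  p_IV = 2.69·e^(−2.69·0.3) = 2.69·e^(−0.8070) = 1.20026
Odds = (0.39/0.15) × (1.20026/1.12426) = 2.6 × 1.06761 ≈ 2.7758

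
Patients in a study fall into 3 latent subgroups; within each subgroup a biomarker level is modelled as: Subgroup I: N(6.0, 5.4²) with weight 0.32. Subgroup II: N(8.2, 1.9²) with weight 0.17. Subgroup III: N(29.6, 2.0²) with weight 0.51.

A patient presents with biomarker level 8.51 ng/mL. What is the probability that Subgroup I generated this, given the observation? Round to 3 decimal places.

0.376

P(component k | x) = w_k·f_k(x) / marginal(x), where marginal(x) = Σ_j w_j·f_j(x).
Component likelihoods at x = 8.51 ng/mL:
  L_I = 0.0663134
  L_II = 0.207193
  L_III = 1.4248e-25
Weight by the priors:
  w_I·L_I = 0.32 × 0.0663134 = 0.0212203
  w_II·L_II = 0.17 × 0.207193 = 0.0352229
  w_III·L_III = 0.51 × 1.4248e-25 = 7.26646e-26
Denominator: 0.0212203 + 0.0352229 + 7.26646e-26 = 0.0564432
P(Subgroup I | 8.51 ng/mL) = 0.0212203 / 0.0564432 ≈ 0.376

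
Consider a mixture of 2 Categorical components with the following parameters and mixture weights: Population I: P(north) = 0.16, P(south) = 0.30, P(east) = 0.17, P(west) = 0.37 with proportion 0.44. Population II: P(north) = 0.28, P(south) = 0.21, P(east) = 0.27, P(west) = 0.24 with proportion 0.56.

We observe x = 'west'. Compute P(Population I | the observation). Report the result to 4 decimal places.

0.5478

Posterior ∝ prior × likelihood, so P(k | x) ∝ π_k f_k(x); normalise over all components.
Categorical probabilities:
  L_I = P(west | comp) = 0.37
  L_II = P(west | comp) = 0.24
Unnormalised posteriors:
  π_I·L_I = 0.44 × 0.37 = 0.1628
  π_II·L_II = 0.56 × 0.24 = 0.1344
Evidence: 0.1628 + 0.1344 = 0.2972
P(Population I | 'west') = 0.1628 / 0.2972 ≈ 0.5478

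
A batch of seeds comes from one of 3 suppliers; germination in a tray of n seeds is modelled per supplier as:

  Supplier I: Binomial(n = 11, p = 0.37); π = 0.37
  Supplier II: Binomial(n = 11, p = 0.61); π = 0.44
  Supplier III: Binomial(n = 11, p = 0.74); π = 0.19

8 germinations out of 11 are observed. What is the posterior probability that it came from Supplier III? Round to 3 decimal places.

Posterior ∝ prior × likelihood, so P(k | x) ∝ π_k f_k(x); normalise over all components.
Evaluate each component's likelihood at the observed value:
  f_I = 0.0144917
  f_II = 0.187636
  f_III = 0.26077
Weight by the priors:
  π_I·f_I = 0.37 × 0.0144917 = 0.00536193
  π_II·f_II = 0.44 × 0.187636 = 0.0825599
  π_III·f_III = 0.19 × 0.26077 = 0.0495463
Marginal: 0.00536193 + 0.0825599 + 0.0495463 = 0.137468
P(Supplier III | x) ≈ 0.360

0.360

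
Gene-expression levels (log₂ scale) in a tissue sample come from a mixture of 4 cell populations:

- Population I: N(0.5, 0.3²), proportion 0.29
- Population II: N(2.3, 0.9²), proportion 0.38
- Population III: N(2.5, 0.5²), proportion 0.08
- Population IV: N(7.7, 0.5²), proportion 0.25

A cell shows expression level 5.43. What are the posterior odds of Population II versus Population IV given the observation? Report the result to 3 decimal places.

59.695

The posterior odds equal the prior odds times the likelihood ratio: (P(Z=i)/P(Z=j))·(f_i(x)/f_j(x)).
Component likelihoods at x = 5.43:
  f_I = 3.03537e-59
  f_II = 0.00104782
  f_III = 2.78734e-08
  f_IV = 2.66801e-05
Posterior odds = (P(Z=II)·f_II) / (P(Z=IV)·f_IV) = (0.38·0.00104782) / (0.25·2.66801e-05) = 0.00039817 / 6.67003e-06 ≈ 59.695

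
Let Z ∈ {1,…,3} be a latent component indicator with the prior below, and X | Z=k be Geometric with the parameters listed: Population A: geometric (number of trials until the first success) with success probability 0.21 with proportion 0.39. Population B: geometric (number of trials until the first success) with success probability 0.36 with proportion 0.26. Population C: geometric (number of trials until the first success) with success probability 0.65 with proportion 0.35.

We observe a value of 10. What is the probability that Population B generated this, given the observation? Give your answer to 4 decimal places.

Apply Bayes' rule: the posterior for each component is proportional to its prior times its likelihood at x.
Evaluate each component's likelihood at the observed value:
  p_A = 0.0251688
  p_B = 0.00648518
  p_C = 5.12302e-05
Weight by the priors:
  π_A·p_A = 0.39 × 0.0251688 = 0.00981585
  π_B·p_B = 0.26 × 0.00648518 = 0.00168615
  π_C·p_C = 0.35 × 5.12302e-05 = 1.79306e-05
Normaliser: 0.00981585 + 0.00168615 + 1.79306e-05 = 0.0115199
Responsibility of Population B: 0.00168615 / 0.0115199 ≈ 0.1464

0.1464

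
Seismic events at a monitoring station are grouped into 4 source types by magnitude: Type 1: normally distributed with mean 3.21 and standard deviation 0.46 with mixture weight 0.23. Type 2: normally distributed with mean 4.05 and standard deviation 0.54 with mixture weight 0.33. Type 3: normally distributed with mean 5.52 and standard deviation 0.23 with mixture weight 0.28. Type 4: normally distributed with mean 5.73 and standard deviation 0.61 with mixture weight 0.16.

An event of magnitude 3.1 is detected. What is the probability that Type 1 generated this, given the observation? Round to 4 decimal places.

0.7889

Apply Bayes' rule: the posterior for each component is proportional to its prior times its likelihood at x.
Evaluate each component's likelihood at the observed value:
  p_1 = (1/(0.46·√(2π)))·exp(−(3.1−3.21)²/(2·0.46²)) = 0.867266·exp(-0.02859) = 0.84282
  p_2 = (1/(0.54·√(2π)))·exp(−(3.1−4.05)²/(2·0.54²)) = 0.738782·exp(-1.54750) = 0.157198
  p_3 = (1/(0.23·√(2π)))·exp(−(3.1−5.52)²/(2·0.23²)) = 1.734532·exp(-55.35350) = 1.58294e-24
  p_4 = (1/(0.61·√(2π)))·exp(−(3.1−5.73)²/(2·0.61²)) = 0.654004·exp(-9.29441) = 6.0127e-05
Multiply by the mixture weights:
  π_1·p_1 = 0.23 × 0.84282 = 0.193849
  π_2·p_2 = 0.33 × 0.157198 = 0.0518753
  π_3·p_3 = 0.28 × 1.58294e-24 = 4.43223e-25
  π_4·p_4 = 0.16 × 6.0127e-05 = 9.62031e-06
Marginal: 0.193849 + 0.0518753 + 4.43223e-25 + 9.62031e-06 = 0.245734
P(Type 1 | data) = 0.193849 / 0.245734 ≈ 0.7889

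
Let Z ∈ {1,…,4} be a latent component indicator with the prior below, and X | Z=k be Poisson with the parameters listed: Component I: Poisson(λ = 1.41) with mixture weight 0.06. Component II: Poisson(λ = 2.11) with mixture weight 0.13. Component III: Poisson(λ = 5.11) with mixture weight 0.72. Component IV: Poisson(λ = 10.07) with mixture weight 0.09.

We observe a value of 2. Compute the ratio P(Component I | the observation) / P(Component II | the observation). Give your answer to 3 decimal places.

0.415

Only the two components matter; the odds are (P(Z=i) f_i(x)) / (P(Z=j) f_j(x)).
Evaluate each component's likelihood at the observed value:
  f_I = e^(−1.41)·1.41^2/2! = 0.242691
  f_II = e^(−2.11)·2.11^2/2! = 0.269882
  f_III = e^(−5.11)·5.11^2/2! = 0.0788074
  f_IV = e^(−10.07)·10.07^2/2! = 0.00214627
Odds = (0.06/0.13) × (0.242691/0.269882) = 0.461538 × 0.899248 ≈ 0.415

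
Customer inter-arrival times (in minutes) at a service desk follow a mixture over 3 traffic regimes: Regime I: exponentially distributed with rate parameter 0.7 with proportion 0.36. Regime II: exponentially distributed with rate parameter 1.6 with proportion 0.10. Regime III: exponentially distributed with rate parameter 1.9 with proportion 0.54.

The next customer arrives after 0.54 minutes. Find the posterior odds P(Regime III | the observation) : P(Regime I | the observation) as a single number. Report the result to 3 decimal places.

The posterior odds equal the prior odds times the likelihood ratio: (π_i/π_j)·(f_i(x)/f_j(x)).
Component likelihoods at x = 0.54 minutes:
  f_I = 0.7·e^(−0.7·0.54) = 0.7·e^(−0.3780) = 0.479661
  f_II = 1.6·e^(−1.6·0.54) = 1.6·e^(−0.8640) = 0.674357
  f_III = 1.9·e^(−1.9·0.54) = 1.9·e^(−1.0260) = 0.681032
Odds = (0.54/0.36) × (0.681032/0.479661) = 1.5 × 1.41982 ≈ 2.130

2.130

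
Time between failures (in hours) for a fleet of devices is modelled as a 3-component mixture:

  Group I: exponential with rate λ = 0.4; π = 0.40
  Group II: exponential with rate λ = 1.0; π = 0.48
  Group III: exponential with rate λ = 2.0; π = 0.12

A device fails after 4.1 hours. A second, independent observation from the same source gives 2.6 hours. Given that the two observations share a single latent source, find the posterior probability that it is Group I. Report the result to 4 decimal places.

0.8812

Posterior ∝ prior × likelihood, so P(k | x) ∝ π_k f_k(x); normalise over all components.
Since both observations come from the same component, the likelihood for component k is f_k(x₁)·f_k(x₂).
  f_I = [0.4·e^(−0.4·4.1) = 0.4·e^(−1.6400) = 0.077592] × [0.141382] = 0.0109701
  f_II = [1.0·e^(−1.0·4.1) = 1.0·e^(−4.1000) = 0.0165727] × [0.0742736] = 0.00123091
  f_III = [2.0·e^(−2.0·4.1) = 2.0·e^(−8.2000) = 0.000549307] × [0.0110331] = 6.06058e-06
Prior × likelihood for each component:
  π_I·f_I = 0.40 × 0.0109701 = 0.00438804
  π_II·f_II = 0.48 × 0.00123091 = 0.000590838
  π_III·f_III = 0.12 × 6.06058e-06 = 7.27269e-07
Marginal: 0.00438804 + 0.000590838 + 7.27269e-07 = 0.00497961
So the posterior for Group I is 0.00438804 / 0.00497961 ≈ 0.8812.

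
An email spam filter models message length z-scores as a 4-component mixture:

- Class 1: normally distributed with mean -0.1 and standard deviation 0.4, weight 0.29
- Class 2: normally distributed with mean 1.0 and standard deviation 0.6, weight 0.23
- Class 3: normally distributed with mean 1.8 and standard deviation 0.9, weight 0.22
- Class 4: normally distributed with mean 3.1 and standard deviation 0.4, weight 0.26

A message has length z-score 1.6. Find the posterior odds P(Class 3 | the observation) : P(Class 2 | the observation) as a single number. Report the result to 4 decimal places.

Since P(k|x) ∝ π_k f_k(x), the posterior odds are π_i f_i(x) / (π_j f_j(x)).
Evaluate each component's likelihood at the observed value:
  f_1 = 0.000119297
  f_2 = 0.403285
  f_3 = 0.432458
  f_4 = 0.000881489
Posterior odds = (π_3·f_3) / (π_2·f_2) = (0.22·0.432458) / (0.23·0.403285) = 0.0951408 / 0.0927554 ≈ 1.0257

1.0257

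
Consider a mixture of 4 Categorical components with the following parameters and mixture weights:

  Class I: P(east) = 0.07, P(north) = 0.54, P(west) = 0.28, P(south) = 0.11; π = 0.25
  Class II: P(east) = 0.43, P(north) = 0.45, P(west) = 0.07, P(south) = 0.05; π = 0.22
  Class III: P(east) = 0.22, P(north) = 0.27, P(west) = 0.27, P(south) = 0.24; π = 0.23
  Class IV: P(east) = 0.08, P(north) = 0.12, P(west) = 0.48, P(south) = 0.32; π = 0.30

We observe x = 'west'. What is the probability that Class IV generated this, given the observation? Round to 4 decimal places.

0.4940

Apply Bayes' rule: the posterior for each component is proportional to its prior times its likelihood at x.
Categorical probabilities:
  p_I = P(west | comp) = 0.28
  p_II = P(west | comp) = 0.07
  p_III = P(west | comp) = 0.27
  p_IV = P(west | comp) = 0.48
Multiply by the mixture weights:
  π_I·p_I = 0.25 × 0.28 = 0.07
  π_II·p_II = 0.22 × 0.07 = 0.0154
  π_III·p_III = 0.23 × 0.27 = 0.0621
  π_IV·p_IV = 0.30 × 0.48 = 0.144
Marginal: 0.07 + 0.0154 + 0.0621 + 0.144 = 0.2915
P(Class IV | data) ≈ 0.4940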